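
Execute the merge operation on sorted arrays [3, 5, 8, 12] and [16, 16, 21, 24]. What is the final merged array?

Merging process:

Compare 3 vs 16: take 3 from left. Merged: [3]
Compare 5 vs 16: take 5 from left. Merged: [3, 5]
Compare 8 vs 16: take 8 from left. Merged: [3, 5, 8]
Compare 12 vs 16: take 12 from left. Merged: [3, 5, 8, 12]
Append remaining from right: [16, 16, 21, 24]. Merged: [3, 5, 8, 12, 16, 16, 21, 24]

Final merged array: [3, 5, 8, 12, 16, 16, 21, 24]
Total comparisons: 4

The merged array is [3, 5, 8, 12, 16, 16, 21, 24], requiring 4 comparisons. The merge step runs in O(n) time where n is the total number of elements.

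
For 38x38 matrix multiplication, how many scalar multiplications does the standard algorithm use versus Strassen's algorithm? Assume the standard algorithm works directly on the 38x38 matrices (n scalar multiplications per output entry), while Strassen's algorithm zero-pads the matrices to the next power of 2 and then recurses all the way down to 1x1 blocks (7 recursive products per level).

Matrix multiplication for 38x38 matrices:

Strassen's algorithm requires power-of-2 dimensions. Pad 38x38 to 64x64 (next power of 2).

Standard algorithm: 38^3 = 54872 multiplications
Strassen's algorithm: 7^(log2(64)) = 7^6 = 117649 multiplications
Difference: 54872 - 117649 = -62777 (Strassen uses MORE here due to padding overhead — for small or just-over-power-of-2 n, padding can outweigh the per-level savings)

Standard: 54872 multiplications (38^3). Strassen: 117649 multiplications (7^6, after padding to 64x64). Strassen reduces 8 recursive multiplications to 7 at each level.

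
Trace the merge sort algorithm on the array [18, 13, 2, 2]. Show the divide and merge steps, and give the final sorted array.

Merge sort trace:

Split: [18, 13, 2, 2] -> [18, 13] and [2, 2]
  Split: [18, 13] -> [18] and [13]
  Merge: [18] + [13] -> [13, 18]
  Split: [2, 2] -> [2] and [2]
  Merge: [2] + [2] -> [2, 2]
Merge: [13, 18] + [2, 2] -> [2, 2, 13, 18]

Final sorted array: [2, 2, 13, 18]

The merge sort proceeds by recursively splitting the array and merging sorted halves.
After all merges, the sorted array is [2, 2, 13, 18].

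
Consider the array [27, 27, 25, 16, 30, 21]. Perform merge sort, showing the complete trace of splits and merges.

Merge sort trace:

Split: [27, 27, 25, 16, 30, 21] -> [27, 27, 25] and [16, 30, 21]
  Split: [27, 27, 25] -> [27] and [27, 25]
    Split: [27, 25] -> [27] and [25]
    Merge: [27] + [25] -> [25, 27]
  Merge: [27] + [25, 27] -> [25, 27, 27]
  Split: [16, 30, 21] -> [16] and [30, 21]
    Split: [30, 21] -> [30] and [21]
    Merge: [30] + [21] -> [21, 30]
  Merge: [16] + [21, 30] -> [16, 21, 30]
Merge: [25, 27, 27] + [16, 21, 30] -> [16, 21, 25, 27, 27, 30]

Final sorted array: [16, 21, 25, 27, 27, 30]

The merge sort proceeds by recursively splitting the array and merging sorted halves.
After all merges, the sorted array is [16, 21, 25, 27, 27, 30].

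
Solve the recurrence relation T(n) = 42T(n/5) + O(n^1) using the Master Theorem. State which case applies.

Master Theorem for T(n) = 42T(n/5) + O(n^1):

a = 42, b = 5, c = 1
log_b(a) = log_5(42) = 2.3223

Case 1: c = 1 < log_5(42) = 2.3223
T(n) = O(n^(log_5 42))

For T(n) = 42T(n/5) + O(n^1): log_5(42) = 2.3223. This is Case 1 of the Master Theorem (c < log_b(a), work dominated by leaves), giving O(n^(log_5 42)).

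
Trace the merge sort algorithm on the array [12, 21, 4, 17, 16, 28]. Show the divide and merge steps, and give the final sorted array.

Merge sort trace:

Split: [12, 21, 4, 17, 16, 28] -> [12, 21, 4] and [17, 16, 28]
  Split: [12, 21, 4] -> [12] and [21, 4]
    Split: [21, 4] -> [21] and [4]
    Merge: [21] + [4] -> [4, 21]
  Merge: [12] + [4, 21] -> [4, 12, 21]
  Split: [17, 16, 28] -> [17] and [16, 28]
    Split: [16, 28] -> [16] and [28]
    Merge: [16] + [28] -> [16, 28]
  Merge: [17] + [16, 28] -> [16, 17, 28]
Merge: [4, 12, 21] + [16, 17, 28] -> [4, 12, 16, 17, 21, 28]

Final sorted array: [4, 12, 16, 17, 21, 28]

The merge sort proceeds by recursively splitting the array and merging sorted halves.
After all merges, the sorted array is [4, 12, 16, 17, 21, 28].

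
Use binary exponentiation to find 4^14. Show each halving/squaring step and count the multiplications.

Computing 4^14 by squaring (build up from 4^1; each line after the first costs one multiplication):

4^1 = 4
4^2 = (4^1)^2 = 4^2 = 16
4^3 = 4 * 4^2 = 4 * 16 = 64
4^6 = (4^3)^2 = 64^2 = 4096
4^7 = 4 * 4^6 = 4 * 4096 = 16384
4^14 = (4^7)^2 = 16384^2 = 268435456

Result: 268435456
Multiplications needed: 5 (5 lines after 4^1)

4^14 = 268435456. Using exponentiation by squaring, this requires 5 multiplications. The key idea: if the exponent is even, square the half-power; if odd, multiply by the base once.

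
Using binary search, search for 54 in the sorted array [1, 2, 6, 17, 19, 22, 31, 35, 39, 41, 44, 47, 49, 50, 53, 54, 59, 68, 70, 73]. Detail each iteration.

Binary search for 54 in [1, 2, 6, 17, 19, 22, 31, 35, 39, 41, 44, 47, 49, 50, 53, 54, 59, 68, 70, 73]:

lo=0, hi=19, mid=9, arr[mid]=41 -> 41 < 54, search right half
lo=10, hi=19, mid=14, arr[mid]=53 -> 53 < 54, search right half
lo=15, hi=19, mid=17, arr[mid]=68 -> 68 > 54, search left half
lo=15, hi=16, mid=15, arr[mid]=54 -> Found target at index 15!

Binary search finds 54 at index 15 after 4 comparisons. The search repeatedly halves the search space by comparing with the middle element.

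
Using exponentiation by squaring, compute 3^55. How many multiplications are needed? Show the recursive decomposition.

Computing 3^55 by squaring (build up from 3^1; each line after the first costs one multiplication):

3^1 = 3
3^2 = (3^1)^2 = 3^2 = 9
3^3 = 3 * 3^2 = 3 * 9 = 27
3^6 = (3^3)^2 = 27^2 = 729
3^12 = (3^6)^2 = 729^2 = 531441
3^13 = 3 * 3^12 = 3 * 531441 = 1594323
3^26 = (3^13)^2 = 1594323^2 = 2541865828329
3^27 = 3 * 3^26 = 3 * 2541865828329 = 7625597484987
3^54 = (3^27)^2 = 7625597484987^2 = 58149737003040059690390169
3^55 = 3 * 3^54 = 3 * 58149737003040059690390169 = 174449211009120179071170507

Result: 174449211009120179071170507
Multiplications needed: 9 (9 lines after 3^1)

3^55 = 174449211009120179071170507. Using exponentiation by squaring, this requires 9 multiplications. The key idea: if the exponent is even, square the half-power; if odd, multiply by the base once.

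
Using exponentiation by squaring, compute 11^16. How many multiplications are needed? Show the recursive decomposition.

Computing 11^16 by squaring (build up from 11^1; each line after the first costs one multiplication):

11^1 = 11
11^2 = (11^1)^2 = 11^2 = 121
11^4 = (11^2)^2 = 121^2 = 14641
11^8 = (11^4)^2 = 14641^2 = 214358881
11^16 = (11^8)^2 = 214358881^2 = 45949729863572161

Result: 45949729863572161
Multiplications needed: 4 (4 lines after 11^1)

11^16 = 45949729863572161. Using exponentiation by squaring, this requires 4 multiplications. The key idea: if the exponent is even, square the half-power; if odd, multiply by the base once.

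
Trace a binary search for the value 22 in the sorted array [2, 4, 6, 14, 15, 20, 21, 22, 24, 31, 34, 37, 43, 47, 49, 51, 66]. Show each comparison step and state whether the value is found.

Binary search for 22 in [2, 4, 6, 14, 15, 20, 21, 22, 24, 31, 34, 37, 43, 47, 49, 51, 66]:

lo=0, hi=16, mid=8, arr[mid]=24 -> 24 > 22, search left half
lo=0, hi=7, mid=3, arr[mid]=14 -> 14 < 22, search right half
lo=4, hi=7, mid=5, arr[mid]=20 -> 20 < 22, search right half
lo=6, hi=7, mid=6, arr[mid]=21 -> 21 < 22, search right half
lo=7, hi=7, mid=7, arr[mid]=22 -> Found target at index 7!

Binary search finds 22 at index 7 after 5 comparisons. The search repeatedly halves the search space by comparing with the middle element.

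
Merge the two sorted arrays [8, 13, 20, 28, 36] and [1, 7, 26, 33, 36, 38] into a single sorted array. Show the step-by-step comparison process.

Merging process:

Compare 8 vs 1: take 1 from right. Merged: [1]
Compare 8 vs 7: take 7 from right. Merged: [1, 7]
Compare 8 vs 26: take 8 from left. Merged: [1, 7, 8]
Compare 13 vs 26: take 13 from left. Merged: [1, 7, 8, 13]
Compare 20 vs 26: take 20 from left. Merged: [1, 7, 8, 13, 20]
Compare 28 vs 26: take 26 from right. Merged: [1, 7, 8, 13, 20, 26]
Compare 28 vs 33: take 28 from left. Merged: [1, 7, 8, 13, 20, 26, 28]
Compare 36 vs 33: take 33 from right. Merged: [1, 7, 8, 13, 20, 26, 28, 33]
Compare 36 vs 36: take 36 from left. Merged: [1, 7, 8, 13, 20, 26, 28, 33, 36]
Append remaining from right: [36, 38]. Merged: [1, 7, 8, 13, 20, 26, 28, 33, 36, 36, 38]

Final merged array: [1, 7, 8, 13, 20, 26, 28, 33, 36, 36, 38]
Total comparisons: 9

The merged array is [1, 7, 8, 13, 20, 26, 28, 33, 36, 36, 38], requiring 9 comparisons. The merge step runs in O(n) time where n is the total number of elements.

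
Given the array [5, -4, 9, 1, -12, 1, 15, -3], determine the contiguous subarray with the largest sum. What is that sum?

Using Kadane's algorithm on [5, -4, 9, 1, -12, 1, 15, -3]:

Scanning through the array:
Position 1 (value -4): max_ending_here = 1, max_so_far = 5
Position 2 (value 9): max_ending_here = 10, max_so_far = 10
Position 3 (value 1): max_ending_here = 11, max_so_far = 11
Position 4 (value -12): max_ending_here = -1, max_so_far = 11
Position 5 (value 1): max_ending_here = 1, max_so_far = 11
Position 6 (value 15): max_ending_here = 16, max_so_far = 16
Position 7 (value -3): max_ending_here = 13, max_so_far = 16

Maximum subarray: [1, 15]
Maximum sum: 16

The maximum subarray is [1, 15] with sum 16. This subarray runs from index 5 to index 6.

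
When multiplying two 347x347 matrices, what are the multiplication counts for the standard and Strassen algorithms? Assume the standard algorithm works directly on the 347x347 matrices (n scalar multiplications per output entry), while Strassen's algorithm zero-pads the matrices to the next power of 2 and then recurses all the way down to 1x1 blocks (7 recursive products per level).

Matrix multiplication for 347x347 matrices:

Strassen's algorithm requires power-of-2 dimensions. Pad 347x347 to 512x512 (next power of 2).

Standard algorithm: 347^3 = 41781923 multiplications
Strassen's algorithm: 7^(log2(512)) = 7^9 = 40353607 multiplications
Savings: 41781923 - 40353607 = 1428316 multiplications

Standard: 41781923 multiplications (347^3). Strassen: 40353607 multiplications (7^9, after padding to 512x512). Strassen reduces 8 recursive multiplications to 7 at each level.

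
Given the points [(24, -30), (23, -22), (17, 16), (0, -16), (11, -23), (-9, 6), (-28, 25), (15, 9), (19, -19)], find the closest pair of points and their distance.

Computing all pairwise distances among 9 points:

d((24, -30), (23, -22)) = 8.0623
d((24, -30), (17, 16)) = 46.5296
d((24, -30), (0, -16)) = 27.7849
d((24, -30), (11, -23)) = 14.7648
d((24, -30), (-9, 6)) = 48.8365
d((24, -30), (-28, 25)) = 75.6902
d((24, -30), (15, 9)) = 40.025
d((24, -30), (19, -19)) = 12.083
d((23, -22), (17, 16)) = 38.4708
d((23, -22), (0, -16)) = 23.7697
d((23, -22), (11, -23)) = 12.0416
d((23, -22), (-9, 6)) = 42.5206
d((23, -22), (-28, 25)) = 69.3542
d((23, -22), (15, 9)) = 32.0156
d((23, -22), (19, -19)) = 5.0 <-- minimum
d((17, 16), (0, -16)) = 36.2353
d((17, 16), (11, -23)) = 39.4588
d((17, 16), (-9, 6)) = 27.8568
d((17, 16), (-28, 25)) = 45.8912
d((17, 16), (15, 9)) = 7.2801
d((17, 16), (19, -19)) = 35.0571
d((0, -16), (11, -23)) = 13.0384
d((0, -16), (-9, 6)) = 23.7697
d((0, -16), (-28, 25)) = 49.6488
d((0, -16), (15, 9)) = 29.1548
d((0, -16), (19, -19)) = 19.2354
d((11, -23), (-9, 6)) = 35.2278
d((11, -23), (-28, 25)) = 61.8466
d((11, -23), (15, 9)) = 32.249
d((11, -23), (19, -19)) = 8.9443
d((-9, 6), (-28, 25)) = 26.8701
d((-9, 6), (15, 9)) = 24.1868
d((-9, 6), (19, -19)) = 37.5366
d((-28, 25), (15, 9)) = 45.8803
d((-28, 25), (19, -19)) = 64.3817
d((15, 9), (19, -19)) = 28.2843

Closest pair: (23, -22) and (19, -19) with distance 5.0

The closest pair is (23, -22) and (19, -19) with Euclidean distance 5.0. For 9 points, brute-force pairwise comparison is shown above. For large n, the divide-and-conquer algorithm (sort by x, recurse on halves, check the dividing strip) achieves O(n log n).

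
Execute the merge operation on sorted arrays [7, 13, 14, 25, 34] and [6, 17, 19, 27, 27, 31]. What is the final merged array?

Merging process:

Compare 7 vs 6: take 6 from right. Merged: [6]
Compare 7 vs 17: take 7 from left. Merged: [6, 7]
Compare 13 vs 17: take 13 from left. Merged: [6, 7, 13]
Compare 14 vs 17: take 14 from left. Merged: [6, 7, 13, 14]
Compare 25 vs 17: take 17 from right. Merged: [6, 7, 13, 14, 17]
Compare 25 vs 19: take 19 from right. Merged: [6, 7, 13, 14, 17, 19]
Compare 25 vs 27: take 25 from left. Merged: [6, 7, 13, 14, 17, 19, 25]
Compare 34 vs 27: take 27 from right. Merged: [6, 7, 13, 14, 17, 19, 25, 27]
Compare 34 vs 27: take 27 from right. Merged: [6, 7, 13, 14, 17, 19, 25, 27, 27]
Compare 34 vs 31: take 31 from right. Merged: [6, 7, 13, 14, 17, 19, 25, 27, 27, 31]
Append remaining from left: [34]. Merged: [6, 7, 13, 14, 17, 19, 25, 27, 27, 31, 34]

Final merged array: [6, 7, 13, 14, 17, 19, 25, 27, 27, 31, 34]
Total comparisons: 10

The merged array is [6, 7, 13, 14, 17, 19, 25, 27, 27, 31, 34], requiring 10 comparisons. The merge step runs in O(n) time where n is the total number of elements.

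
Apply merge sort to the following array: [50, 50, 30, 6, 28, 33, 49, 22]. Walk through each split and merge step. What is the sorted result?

Merge sort trace:

Split: [50, 50, 30, 6, 28, 33, 49, 22] -> [50, 50, 30, 6] and [28, 33, 49, 22]
  Split: [50, 50, 30, 6] -> [50, 50] and [30, 6]
    Split: [50, 50] -> [50] and [50]
    Merge: [50] + [50] -> [50, 50]
    Split: [30, 6] -> [30] and [6]
    Merge: [30] + [6] -> [6, 30]
  Merge: [50, 50] + [6, 30] -> [6, 30, 50, 50]
  Split: [28, 33, 49, 22] -> [28, 33] and [49, 22]
    Split: [28, 33] -> [28] and [33]
    Merge: [28] + [33] -> [28, 33]
    Split: [49, 22] -> [49] and [22]
    Merge: [49] + [22] -> [22, 49]
  Merge: [28, 33] + [22, 49] -> [22, 28, 33, 49]
Merge: [6, 30, 50, 50] + [22, 28, 33, 49] -> [6, 22, 28, 30, 33, 49, 50, 50]

Final sorted array: [6, 22, 28, 30, 33, 49, 50, 50]

The merge sort proceeds by recursively splitting the array and merging sorted halves.
After all merges, the sorted array is [6, 22, 28, 30, 33, 49, 50, 50].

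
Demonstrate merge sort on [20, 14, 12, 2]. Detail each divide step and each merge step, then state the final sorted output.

Merge sort trace:

Split: [20, 14, 12, 2] -> [20, 14] and [12, 2]
  Split: [20, 14] -> [20] and [14]
  Merge: [20] + [14] -> [14, 20]
  Split: [12, 2] -> [12] and [2]
  Merge: [12] + [2] -> [2, 12]
Merge: [14, 20] + [2, 12] -> [2, 12, 14, 20]

Final sorted array: [2, 12, 14, 20]

The merge sort proceeds by recursively splitting the array and merging sorted halves.
After all merges, the sorted array is [2, 12, 14, 20].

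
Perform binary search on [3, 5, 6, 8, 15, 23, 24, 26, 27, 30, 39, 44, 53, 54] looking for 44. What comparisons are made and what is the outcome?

Binary search for 44 in [3, 5, 6, 8, 15, 23, 24, 26, 27, 30, 39, 44, 53, 54]:

lo=0, hi=13, mid=6, arr[mid]=24 -> 24 < 44, search right half
lo=7, hi=13, mid=10, arr[mid]=39 -> 39 < 44, search right half
lo=11, hi=13, mid=12, arr[mid]=53 -> 53 > 44, search left half
lo=11, hi=11, mid=11, arr[mid]=44 -> Found target at index 11!

Binary search finds 44 at index 11 after 4 comparisons. The search repeatedly halves the search space by comparing with the middle element.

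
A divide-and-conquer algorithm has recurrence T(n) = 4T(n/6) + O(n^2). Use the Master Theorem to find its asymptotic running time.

Master Theorem for T(n) = 4T(n/6) + O(n^2):

a = 4, b = 6, c = 2
log_b(a) = log_6(4) = 0.7737

Case 3: c = 2 > log_6(4) = 0.7737
T(n) = O(n^2) = O(n^2)

For T(n) = 4T(n/6) + O(n^2): log_6(4) = 0.7737. This is Case 3 of the Master Theorem (c > log_b(a), work dominated by root), giving O(n^2).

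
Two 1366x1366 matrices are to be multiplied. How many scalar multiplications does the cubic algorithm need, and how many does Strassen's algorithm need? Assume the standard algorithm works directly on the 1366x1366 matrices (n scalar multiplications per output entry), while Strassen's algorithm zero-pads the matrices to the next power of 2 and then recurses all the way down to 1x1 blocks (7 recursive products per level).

Matrix multiplication for 1366x1366 matrices:

Strassen's algorithm requires power-of-2 dimensions. Pad 1366x1366 to 2048x2048 (next power of 2).

Standard algorithm: 1366^3 = 2548895896 multiplications
Strassen's algorithm: 7^(log2(2048)) = 7^11 = 1977326743 multiplications
Savings: 2548895896 - 1977326743 = 571569153 multiplications

Standard: 2548895896 multiplications (1366^3). Strassen: 1977326743 multiplications (7^11, after padding to 2048x2048). Strassen reduces 8 recursive multiplications to 7 at each level.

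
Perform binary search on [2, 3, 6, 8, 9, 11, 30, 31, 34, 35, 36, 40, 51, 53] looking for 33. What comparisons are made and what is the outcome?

Binary search for 33 in [2, 3, 6, 8, 9, 11, 30, 31, 34, 35, 36, 40, 51, 53]:

lo=0, hi=13, mid=6, arr[mid]=30 -> 30 < 33, search right half
lo=7, hi=13, mid=10, arr[mid]=36 -> 36 > 33, search left half
lo=7, hi=9, mid=8, arr[mid]=34 -> 34 > 33, search left half
lo=7, hi=7, mid=7, arr[mid]=31 -> 31 < 33, search right half
lo=8 > hi=7, target 33 not found

Binary search determines that 33 is not in the array after 4 comparisons. The search space was exhausted without finding the target.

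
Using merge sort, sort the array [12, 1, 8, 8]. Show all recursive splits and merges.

Merge sort trace:

Split: [12, 1, 8, 8] -> [12, 1] and [8, 8]
  Split: [12, 1] -> [12] and [1]
  Merge: [12] + [1] -> [1, 12]
  Split: [8, 8] -> [8] and [8]
  Merge: [8] + [8] -> [8, 8]
Merge: [1, 12] + [8, 8] -> [1, 8, 8, 12]

Final sorted array: [1, 8, 8, 12]

The merge sort proceeds by recursively splitting the array and merging sorted halves.
After all merges, the sorted array is [1, 8, 8, 12].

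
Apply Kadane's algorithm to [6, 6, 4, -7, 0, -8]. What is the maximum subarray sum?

Using Kadane's algorithm on [6, 6, 4, -7, 0, -8]:

Scanning through the array:
Position 1 (value 6): max_ending_here = 12, max_so_far = 12
Position 2 (value 4): max_ending_here = 16, max_so_far = 16
Position 3 (value -7): max_ending_here = 9, max_so_far = 16
Position 4 (value 0): max_ending_here = 9, max_so_far = 16
Position 5 (value -8): max_ending_here = 1, max_so_far = 16

Maximum subarray: [6, 6, 4]
Maximum sum: 16

The maximum subarray is [6, 6, 4] with sum 16. This subarray runs from index 0 to index 2.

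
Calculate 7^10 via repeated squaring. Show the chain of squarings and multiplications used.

Computing 7^10 by squaring (build up from 7^1; each line after the first costs one multiplication):

7^1 = 7
7^2 = (7^1)^2 = 7^2 = 49
7^4 = (7^2)^2 = 49^2 = 2401
7^5 = 7 * 7^4 = 7 * 2401 = 16807
7^10 = (7^5)^2 = 16807^2 = 282475249

Result: 282475249
Multiplications needed: 4 (4 lines after 7^1)

7^10 = 282475249. Using exponentiation by squaring, this requires 4 multiplications. The key idea: if the exponent is even, square the half-power; if odd, multiply by the base once.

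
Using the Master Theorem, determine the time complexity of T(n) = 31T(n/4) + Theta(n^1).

Master Theorem for T(n) = 31T(n/4) + O(n^1):

a = 31, b = 4, c = 1
log_b(a) = log_4(31) = 2.4771

Case 1: c = 1 < log_4(31) = 2.4771
T(n) = O(n^(log_4 31))

For T(n) = 31T(n/4) + O(n^1): log_4(31) = 2.4771. This is Case 1 of the Master Theorem (c < log_b(a), work dominated by leaves), giving O(n^(log_4 31)).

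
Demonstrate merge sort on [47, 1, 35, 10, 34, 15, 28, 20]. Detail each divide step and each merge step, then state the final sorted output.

Merge sort trace:

Split: [47, 1, 35, 10, 34, 15, 28, 20] -> [47, 1, 35, 10] and [34, 15, 28, 20]
  Split: [47, 1, 35, 10] -> [47, 1] and [35, 10]
    Split: [47, 1] -> [47] and [1]
    Merge: [47] + [1] -> [1, 47]
    Split: [35, 10] -> [35] and [10]
    Merge: [35] + [10] -> [10, 35]
  Merge: [1, 47] + [10, 35] -> [1, 10, 35, 47]
  Split: [34, 15, 28, 20] -> [34, 15] and [28, 20]
    Split: [34, 15] -> [34] and [15]
    Merge: [34] + [15] -> [15, 34]
    Split: [28, 20] -> [28] and [20]
    Merge: [28] + [20] -> [20, 28]
  Merge: [15, 34] + [20, 28] -> [15, 20, 28, 34]
Merge: [1, 10, 35, 47] + [15, 20, 28, 34] -> [1, 10, 15, 20, 28, 34, 35, 47]

Final sorted array: [1, 10, 15, 20, 28, 34, 35, 47]

The merge sort proceeds by recursively splitting the array and merging sorted halves.
After all merges, the sorted array is [1, 10, 15, 20, 28, 34, 35, 47].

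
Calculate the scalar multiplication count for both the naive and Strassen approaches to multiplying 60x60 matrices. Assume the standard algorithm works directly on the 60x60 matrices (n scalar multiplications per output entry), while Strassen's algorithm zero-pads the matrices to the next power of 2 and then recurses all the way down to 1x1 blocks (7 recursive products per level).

Matrix multiplication for 60x60 matrices:

Strassen's algorithm requires power-of-2 dimensions. Pad 60x60 to 64x64 (next power of 2).

Standard algorithm: 60^3 = 216000 multiplications
Strassen's algorithm: 7^(log2(64)) = 7^6 = 117649 multiplications
Savings: 216000 - 117649 = 98351 multiplications

Standard: 216000 multiplications (60^3). Strassen: 117649 multiplications (7^6, after padding to 64x64). Strassen reduces 8 recursive multiplications to 7 at each level.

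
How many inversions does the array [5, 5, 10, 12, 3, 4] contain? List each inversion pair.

Finding inversions in [5, 5, 10, 12, 3, 4]:

(0, 4): arr[0]=5 > arr[4]=3
(0, 5): arr[0]=5 > arr[5]=4
(1, 4): arr[1]=5 > arr[4]=3
(1, 5): arr[1]=5 > arr[5]=4
(2, 4): arr[2]=10 > arr[4]=3
(2, 5): arr[2]=10 > arr[5]=4
(3, 4): arr[3]=12 > arr[4]=3
(3, 5): arr[3]=12 > arr[5]=4

Total inversions: 8

The array has 8 inversion(s): (0,4), (0,5), (1,4), (1,5), (2,4), (2,5), (3,4), (3,5). Each pair (i,j) satisfies i < j and arr[i] > arr[j].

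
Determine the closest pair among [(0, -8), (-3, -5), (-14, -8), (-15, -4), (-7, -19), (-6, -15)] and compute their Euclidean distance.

Computing all pairwise distances among 6 points:

d((0, -8), (-3, -5)) = 4.2426
d((0, -8), (-14, -8)) = 14.0
d((0, -8), (-15, -4)) = 15.5242
d((0, -8), (-7, -19)) = 13.0384
d((0, -8), (-6, -15)) = 9.2195
d((-3, -5), (-14, -8)) = 11.4018
d((-3, -5), (-15, -4)) = 12.0416
d((-3, -5), (-7, -19)) = 14.5602
d((-3, -5), (-6, -15)) = 10.4403
d((-14, -8), (-15, -4)) = 4.1231 <-- minimum
d((-14, -8), (-7, -19)) = 13.0384
d((-14, -8), (-6, -15)) = 10.6301
d((-15, -4), (-7, -19)) = 17.0
d((-15, -4), (-6, -15)) = 14.2127
d((-7, -19), (-6, -15)) = 4.1231 <-- minimum

Minimum distance: 4.1231 (tie among 2 pairs: (-14, -8) and (-15, -4); (-7, -19) and (-6, -15))

The minimum Euclidean distance is 4.1231. There is a tie: 2 pairs achieve this minimum — (-14, -8) and (-15, -4); (-7, -19) and (-6, -15). Any of these is a valid closest pair. For 6 points, brute-force pairwise comparison is shown above. For large n, the divide-and-conquer algorithm (sort by x, recurse on halves, check the dividing strip) achieves O(n log n).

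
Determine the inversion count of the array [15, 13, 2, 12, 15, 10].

Finding inversions in [15, 13, 2, 12, 15, 10]:

(0, 1): arr[0]=15 > arr[1]=13
(0, 2): arr[0]=15 > arr[2]=2
(0, 3): arr[0]=15 > arr[3]=12
(0, 5): arr[0]=15 > arr[5]=10
(1, 2): arr[1]=13 > arr[2]=2
(1, 3): arr[1]=13 > arr[3]=12
(1, 5): arr[1]=13 > arr[5]=10
(3, 5): arr[3]=12 > arr[5]=10
(4, 5): arr[4]=15 > arr[5]=10

Total inversions: 9

The array has 9 inversion(s): (0,1), (0,2), (0,3), (0,5), (1,2), (1,3), (1,5), (3,5), (4,5). Each pair (i,j) satisfies i < j and arr[i] > arr[j].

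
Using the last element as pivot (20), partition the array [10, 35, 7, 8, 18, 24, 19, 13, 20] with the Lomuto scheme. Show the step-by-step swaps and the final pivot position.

Lomuto partition with pivot = 20:

Initial array: [10, 35, 7, 8, 18, 24, 19, 13, 20]

arr[0]=10 <= 20: swap with position 0, array becomes [10, 35, 7, 8, 18, 24, 19, 13, 20]
arr[1]=35 > 20: no swap
arr[2]=7 <= 20: swap with position 1, array becomes [10, 7, 35, 8, 18, 24, 19, 13, 20]
arr[3]=8 <= 20: swap with position 2, array becomes [10, 7, 8, 35, 18, 24, 19, 13, 20]
arr[4]=18 <= 20: swap with position 3, array becomes [10, 7, 8, 18, 35, 24, 19, 13, 20]
arr[5]=24 > 20: no swap
arr[6]=19 <= 20: swap with position 4, array becomes [10, 7, 8, 18, 19, 24, 35, 13, 20]
arr[7]=13 <= 20: swap with position 5, array becomes [10, 7, 8, 18, 19, 13, 35, 24, 20]

Place pivot at position 6: [10, 7, 8, 18, 19, 13, 20, 24, 35]
Pivot position: 6

After partitioning with pivot 20, the array becomes [10, 7, 8, 18, 19, 13, 20, 24, 35]. The pivot is placed at index 6. All elements to the left of the pivot are <= 20, and all elements to the right are > 20.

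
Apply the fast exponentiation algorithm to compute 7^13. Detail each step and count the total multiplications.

Computing 7^13 by squaring (build up from 7^1; each line after the first costs one multiplication):

7^1 = 7
7^2 = (7^1)^2 = 7^2 = 49
7^3 = 7 * 7^2 = 7 * 49 = 343
7^6 = (7^3)^2 = 343^2 = 117649
7^12 = (7^6)^2 = 117649^2 = 13841287201
7^13 = 7 * 7^12 = 7 * 13841287201 = 96889010407

Result: 96889010407
Multiplications needed: 5 (5 lines after 7^1)

7^13 = 96889010407. Using exponentiation by squaring, this requires 5 multiplications. The key idea: if the exponent is even, square the half-power; if odd, multiply by the base once.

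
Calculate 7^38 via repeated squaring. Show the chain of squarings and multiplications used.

Computing 7^38 by squaring (build up from 7^1; each line after the first costs one multiplication):

7^1 = 7
7^2 = (7^1)^2 = 7^2 = 49
7^4 = (7^2)^2 = 49^2 = 2401
7^8 = (7^4)^2 = 2401^2 = 5764801
7^9 = 7 * 7^8 = 7 * 5764801 = 40353607
7^18 = (7^9)^2 = 40353607^2 = 1628413597910449
7^19 = 7 * 7^18 = 7 * 1628413597910449 = 11398895185373143
7^38 = (7^19)^2 = 11398895185373143^2 = 129934811447123020117172145698449

Result: 129934811447123020117172145698449
Multiplications needed: 7 (7 lines after 7^1)

7^38 = 129934811447123020117172145698449. Using exponentiation by squaring, this requires 7 multiplications. The key idea: if the exponent is even, square the half-power; if odd, multiply by the base once.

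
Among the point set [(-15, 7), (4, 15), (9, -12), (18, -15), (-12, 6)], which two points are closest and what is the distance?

Computing all pairwise distances among 5 points:

d((-15, 7), (4, 15)) = 20.6155
d((-15, 7), (9, -12)) = 30.6105
d((-15, 7), (18, -15)) = 39.6611
d((-15, 7), (-12, 6)) = 3.1623 <-- minimum
d((4, 15), (9, -12)) = 27.4591
d((4, 15), (18, -15)) = 33.1059
d((4, 15), (-12, 6)) = 18.3576
d((9, -12), (18, -15)) = 9.4868
d((9, -12), (-12, 6)) = 27.6586
d((18, -15), (-12, 6)) = 36.6197

Closest pair: (-15, 7) and (-12, 6) with distance 3.1623

The closest pair is (-15, 7) and (-12, 6) with Euclidean distance 3.1623. For 5 points, brute-force pairwise comparison is shown above. For large n, the divide-and-conquer algorithm (sort by x, recurse on halves, check the dividing strip) achieves O(n log n).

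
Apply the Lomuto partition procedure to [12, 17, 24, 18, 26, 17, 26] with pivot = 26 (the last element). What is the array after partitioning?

Lomuto partition with pivot = 26:

Initial array: [12, 17, 24, 18, 26, 17, 26]

arr[0]=12 <= 26: swap with position 0, array becomes [12, 17, 24, 18, 26, 17, 26]
arr[1]=17 <= 26: swap with position 1, array becomes [12, 17, 24, 18, 26, 17, 26]
arr[2]=24 <= 26: swap with position 2, array becomes [12, 17, 24, 18, 26, 17, 26]
arr[3]=18 <= 26: swap with position 3, array becomes [12, 17, 24, 18, 26, 17, 26]
arr[4]=26 <= 26: swap with position 4, array becomes [12, 17, 24, 18, 26, 17, 26]
arr[5]=17 <= 26: swap with position 5, array becomes [12, 17, 24, 18, 26, 17, 26]

Place pivot at position 6: [12, 17, 24, 18, 26, 17, 26]
Pivot position: 6

After partitioning with pivot 26, the array becomes [12, 17, 24, 18, 26, 17, 26]. The pivot is placed at index 6. All elements to the left of the pivot are <= 26, and all elements to the right are > 26.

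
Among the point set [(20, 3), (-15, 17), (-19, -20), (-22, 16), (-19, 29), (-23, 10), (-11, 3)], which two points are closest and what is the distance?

Computing all pairwise distances among 7 points:

d((20, 3), (-15, 17)) = 37.6962
d((20, 3), (-19, -20)) = 45.2769
d((20, 3), (-22, 16)) = 43.9659
d((20, 3), (-19, 29)) = 46.8722
d((20, 3), (-23, 10)) = 43.566
d((20, 3), (-11, 3)) = 31.0
d((-15, 17), (-19, -20)) = 37.2156
d((-15, 17), (-22, 16)) = 7.0711
d((-15, 17), (-19, 29)) = 12.6491
d((-15, 17), (-23, 10)) = 10.6301
d((-15, 17), (-11, 3)) = 14.5602
d((-19, -20), (-22, 16)) = 36.1248
d((-19, -20), (-19, 29)) = 49.0
d((-19, -20), (-23, 10)) = 30.2655
d((-19, -20), (-11, 3)) = 24.3516
d((-22, 16), (-19, 29)) = 13.3417
d((-22, 16), (-23, 10)) = 6.0828 <-- minimum
d((-22, 16), (-11, 3)) = 17.0294
d((-19, 29), (-23, 10)) = 19.4165
d((-19, 29), (-11, 3)) = 27.2029
d((-23, 10), (-11, 3)) = 13.8924

Closest pair: (-22, 16) and (-23, 10) with distance 6.0828

The closest pair is (-22, 16) and (-23, 10) with Euclidean distance 6.0828. For 7 points, brute-force pairwise comparison is shown above. For large n, the divide-and-conquer algorithm (sort by x, recurse on halves, check the dividing strip) achieves O(n log n).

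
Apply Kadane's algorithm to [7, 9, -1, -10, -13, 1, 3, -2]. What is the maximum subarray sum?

Using Kadane's algorithm on [7, 9, -1, -10, -13, 1, 3, -2]:

Scanning through the array:
Position 1 (value 9): max_ending_here = 16, max_so_far = 16
Position 2 (value -1): max_ending_here = 15, max_so_far = 16
Position 3 (value -10): max_ending_here = 5, max_so_far = 16
Position 4 (value -13): max_ending_here = -8, max_so_far = 16
Position 5 (value 1): max_ending_here = 1, max_so_far = 16
Position 6 (value 3): max_ending_here = 4, max_so_far = 16
Position 7 (value -2): max_ending_here = 2, max_so_far = 16

Maximum subarray: [7, 9]
Maximum sum: 16

The maximum subarray is [7, 9] with sum 16. This subarray runs from index 0 to index 1.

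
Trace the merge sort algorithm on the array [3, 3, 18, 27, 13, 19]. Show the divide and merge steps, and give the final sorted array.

Merge sort trace:

Split: [3, 3, 18, 27, 13, 19] -> [3, 3, 18] and [27, 13, 19]
  Split: [3, 3, 18] -> [3] and [3, 18]
    Split: [3, 18] -> [3] and [18]
    Merge: [3] + [18] -> [3, 18]
  Merge: [3] + [3, 18] -> [3, 3, 18]
  Split: [27, 13, 19] -> [27] and [13, 19]
    Split: [13, 19] -> [13] and [19]
    Merge: [13] + [19] -> [13, 19]
  Merge: [27] + [13, 19] -> [13, 19, 27]
Merge: [3, 3, 18] + [13, 19, 27] -> [3, 3, 13, 18, 19, 27]

Final sorted array: [3, 3, 13, 18, 19, 27]

The merge sort proceeds by recursively splitting the array and merging sorted halves.
After all merges, the sorted array is [3, 3, 13, 18, 19, 27].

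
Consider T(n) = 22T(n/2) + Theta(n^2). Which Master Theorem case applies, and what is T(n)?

Master Theorem for T(n) = 22T(n/2) + O(n^2):

a = 22, b = 2, c = 2
log_b(a) = log_2(22) = 4.4594

Case 1: c = 2 < log_2(22) = 4.4594
T(n) = O(n^(log_2 22))

For T(n) = 22T(n/2) + O(n^2): log_2(22) = 4.4594. This is Case 1 of the Master Theorem (c < log_b(a), work dominated by leaves), giving O(n^(log_2 22)).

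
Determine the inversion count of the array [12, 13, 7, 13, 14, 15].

Finding inversions in [12, 13, 7, 13, 14, 15]:

(0, 2): arr[0]=12 > arr[2]=7
(1, 2): arr[1]=13 > arr[2]=7

Total inversions: 2

The array has 2 inversion(s): (0,2), (1,2). Each pair (i,j) satisfies i < j and arr[i] > arr[j].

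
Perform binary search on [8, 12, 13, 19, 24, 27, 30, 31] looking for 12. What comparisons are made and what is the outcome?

Binary search for 12 in [8, 12, 13, 19, 24, 27, 30, 31]:

lo=0, hi=7, mid=3, arr[mid]=19 -> 19 > 12, search left half
lo=0, hi=2, mid=1, arr[mid]=12 -> Found target at index 1!

Binary search finds 12 at index 1 after 2 comparisons. The search repeatedly halves the search space by comparing with the middle element.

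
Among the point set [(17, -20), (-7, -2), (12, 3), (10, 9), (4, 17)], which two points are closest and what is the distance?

Computing all pairwise distances among 5 points:

d((17, -20), (-7, -2)) = 30.0
d((17, -20), (12, 3)) = 23.5372
d((17, -20), (10, 9)) = 29.8329
d((17, -20), (4, 17)) = 39.2173
d((-7, -2), (12, 3)) = 19.6469
d((-7, -2), (10, 9)) = 20.2485
d((-7, -2), (4, 17)) = 21.9545
d((12, 3), (10, 9)) = 6.3246 <-- minimum
d((12, 3), (4, 17)) = 16.1245
d((10, 9), (4, 17)) = 10.0

Closest pair: (12, 3) and (10, 9) with distance 6.3246

The closest pair is (12, 3) and (10, 9) with Euclidean distance 6.3246. For 5 points, brute-force pairwise comparison is shown above. For large n, the divide-and-conquer algorithm (sort by x, recurse on halves, check the dividing strip) achieves O(n log n).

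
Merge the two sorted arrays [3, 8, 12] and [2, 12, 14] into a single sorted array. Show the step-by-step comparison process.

Merging process:

Compare 3 vs 2: take 2 from right. Merged: [2]
Compare 3 vs 12: take 3 from left. Merged: [2, 3]
Compare 8 vs 12: take 8 from left. Merged: [2, 3, 8]
Compare 12 vs 12: take 12 from left. Merged: [2, 3, 8, 12]
Append remaining from right: [12, 14]. Merged: [2, 3, 8, 12, 12, 14]

Final merged array: [2, 3, 8, 12, 12, 14]
Total comparisons: 4

The merged array is [2, 3, 8, 12, 12, 14], requiring 4 comparisons. The merge step runs in O(n) time where n is the total number of elements.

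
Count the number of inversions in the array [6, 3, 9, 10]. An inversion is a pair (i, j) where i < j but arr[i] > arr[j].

Finding inversions in [6, 3, 9, 10]:

(0, 1): arr[0]=6 > arr[1]=3

Total inversions: 1

The array has 1 inversion(s): (0,1). Each pair (i,j) satisfies i < j and arr[i] > arr[j].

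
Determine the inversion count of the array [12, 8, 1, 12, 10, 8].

Finding inversions in [12, 8, 1, 12, 10, 8]:

(0, 1): arr[0]=12 > arr[1]=8
(0, 2): arr[0]=12 > arr[2]=1
(0, 4): arr[0]=12 > arr[4]=10
(0, 5): arr[0]=12 > arr[5]=8
(1, 2): arr[1]=8 > arr[2]=1
(3, 4): arr[3]=12 > arr[4]=10
(3, 5): arr[3]=12 > arr[5]=8
(4, 5): arr[4]=10 > arr[5]=8

Total inversions: 8

The array has 8 inversion(s): (0,1), (0,2), (0,4), (0,5), (1,2), (3,4), (3,5), (4,5). Each pair (i,j) satisfies i < j and arr[i] > arr[j].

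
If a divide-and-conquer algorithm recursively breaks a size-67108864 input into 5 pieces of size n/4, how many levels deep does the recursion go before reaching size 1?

For divide and conquer with division factor 4:

Problem sizes at each level:
Level 0: 67108864
Level 1: 16777216
Level 2: 4194304
Level 3: 1048576
Level 4: 262144
Level 5: 65536
Level 6: 16384
Level 7: 4096
Level 8: 1024
Level 9: 256
Level 10: 64
Level 11: 16
Level 12: 4
Level 13: 1

The root is level 0 and the size-1 base case is level 13 (the tree spans levels 0 through 13, i.e. 14 levels counting the root), so the depth is the number of divisions: log_4(67108864) = 13

The recursion tree depth is log_4(67108864) = 13. At each level, the problem size is divided by 4, so it takes 13 divisions to reduce to a base case of size 1. The algorithm makes 5 recursive calls at each level.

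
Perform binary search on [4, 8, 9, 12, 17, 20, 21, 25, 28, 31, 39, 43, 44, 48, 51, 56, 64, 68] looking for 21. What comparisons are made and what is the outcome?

Binary search for 21 in [4, 8, 9, 12, 17, 20, 21, 25, 28, 31, 39, 43, 44, 48, 51, 56, 64, 68]:

lo=0, hi=17, mid=8, arr[mid]=28 -> 28 > 21, search left half
lo=0, hi=7, mid=3, arr[mid]=12 -> 12 < 21, search right half
lo=4, hi=7, mid=5, arr[mid]=20 -> 20 < 21, search right half
lo=6, hi=7, mid=6, arr[mid]=21 -> Found target at index 6!

Binary search finds 21 at index 6 after 4 comparisons. The search repeatedly halves the search space by comparing with the middle element.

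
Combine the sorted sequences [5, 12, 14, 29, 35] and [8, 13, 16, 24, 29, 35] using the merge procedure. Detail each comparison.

Merging process:

Compare 5 vs 8: take 5 from left. Merged: [5]
Compare 12 vs 8: take 8 from right. Merged: [5, 8]
Compare 12 vs 13: take 12 from left. Merged: [5, 8, 12]
Compare 14 vs 13: take 13 from right. Merged: [5, 8, 12, 13]
Compare 14 vs 16: take 14 from left. Merged: [5, 8, 12, 13, 14]
Compare 29 vs 16: take 16 from right. Merged: [5, 8, 12, 13, 14, 16]
Compare 29 vs 24: take 24 from right. Merged: [5, 8, 12, 13, 14, 16, 24]
Compare 29 vs 29: take 29 from left. Merged: [5, 8, 12, 13, 14, 16, 24, 29]
Compare 35 vs 29: take 29 from right. Merged: [5, 8, 12, 13, 14, 16, 24, 29, 29]
Compare 35 vs 35: take 35 from left. Merged: [5, 8, 12, 13, 14, 16, 24, 29, 29, 35]
Append remaining from right: [35]. Merged: [5, 8, 12, 13, 14, 16, 24, 29, 29, 35, 35]

Final merged array: [5, 8, 12, 13, 14, 16, 24, 29, 29, 35, 35]
Total comparisons: 10

The merged array is [5, 8, 12, 13, 14, 16, 24, 29, 29, 35, 35], requiring 10 comparisons. The merge step runs in O(n) time where n is the total number of elements.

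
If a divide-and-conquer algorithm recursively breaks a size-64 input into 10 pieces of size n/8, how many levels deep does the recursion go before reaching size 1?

For divide and conquer with division factor 8:

Problem sizes at each level:
Level 0: 64
Level 1: 8
Level 2: 1

The root is level 0 and the size-1 base case is level 2 (the tree spans levels 0 through 2, i.e. 3 levels counting the root), so the depth is the number of divisions: log_8(64) = 2

The recursion tree depth is log_8(64) = 2. At each level, the problem size is divided by 8, so it takes 2 divisions to reduce to a base case of size 1. The algorithm makes 10 recursive calls at each level.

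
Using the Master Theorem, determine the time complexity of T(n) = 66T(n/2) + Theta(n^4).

Master Theorem for T(n) = 66T(n/2) + O(n^4):

a = 66, b = 2, c = 4
log_b(a) = log_2(66) = 6.0444

Case 1: c = 4 < log_2(66) = 6.0444
T(n) = O(n^(log_2 66))

For T(n) = 66T(n/2) + O(n^4): log_2(66) = 6.0444. This is Case 1 of the Master Theorem (c < log_b(a), work dominated by leaves), giving O(n^(log_2 66)).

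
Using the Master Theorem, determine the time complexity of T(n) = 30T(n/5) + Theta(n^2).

Master Theorem for T(n) = 30T(n/5) + O(n^2):

a = 30, b = 5, c = 2
log_b(a) = log_5(30) = 2.1133

Case 1: c = 2 < log_5(30) = 2.1133
T(n) = O(n^(log_5 30))

For T(n) = 30T(n/5) + O(n^2): log_5(30) = 2.1133. This is Case 1 of the Master Theorem (c < log_b(a), work dominated by leaves), giving O(n^(log_5 30)).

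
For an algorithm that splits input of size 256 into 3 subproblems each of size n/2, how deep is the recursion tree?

For divide and conquer with division factor 2:

Problem sizes at each level:
Level 0: 256
Level 1: 128
Level 2: 64
Level 3: 32
Level 4: 16
Level 5: 8
Level 6: 4
Level 7: 2
Level 8: 1

The root is level 0 and the size-1 base case is level 8 (the tree spans levels 0 through 8, i.e. 9 levels counting the root), so the depth is the number of divisions: log_2(256) = 8

The recursion tree depth is log_2(256) = 8. At each level, the problem size is divided by 2, so it takes 8 divisions to reduce to a base case of size 1. The algorithm makes 3 recursive calls at each level.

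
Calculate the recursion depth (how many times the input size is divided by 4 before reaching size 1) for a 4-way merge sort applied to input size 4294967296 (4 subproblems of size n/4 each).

For divide and conquer with division factor 4:

Problem sizes at each level:
Level 0: 4294967296
Level 1: 1073741824
Level 2: 268435456
Level 3: 67108864
Level 4: 16777216
Level 5: 4194304
Level 6: 1048576
Level 7: 262144
Level 8: 65536
Level 9: 16384
Level 10: 4096
Level 11: 1024
Level 12: 256
Level 13: 64
Level 14: 16
Level 15: 4
Level 16: 1

The root is level 0 and the size-1 base case is level 16 (the tree spans levels 0 through 16, i.e. 17 levels counting the root), so the depth is the number of divisions: log_4(4294967296) = 16

The recursion tree depth is log_4(4294967296) = 16. At each level, the problem size is divided by 4, so it takes 16 divisions to reduce to a base case of size 1. The algorithm makes 4 recursive calls at each level.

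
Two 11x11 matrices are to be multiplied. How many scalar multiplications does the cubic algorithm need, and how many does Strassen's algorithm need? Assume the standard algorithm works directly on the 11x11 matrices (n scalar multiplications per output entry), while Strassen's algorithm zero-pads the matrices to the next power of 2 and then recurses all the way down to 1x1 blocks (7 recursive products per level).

Matrix multiplication for 11x11 matrices:

Strassen's algorithm requires power-of-2 dimensions. Pad 11x11 to 16x16 (next power of 2).

Standard algorithm: 11^3 = 1331 multiplications
Strassen's algorithm: 7^(log2(16)) = 7^4 = 2401 multiplications
Difference: 1331 - 2401 = -1070 (Strassen uses MORE here due to padding overhead — for small or just-over-power-of-2 n, padding can outweigh the per-level savings)

Standard: 1331 multiplications (11^3). Strassen: 2401 multiplications (7^4, after padding to 16x16). Strassen reduces 8 recursive multiplications to 7 at each level.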